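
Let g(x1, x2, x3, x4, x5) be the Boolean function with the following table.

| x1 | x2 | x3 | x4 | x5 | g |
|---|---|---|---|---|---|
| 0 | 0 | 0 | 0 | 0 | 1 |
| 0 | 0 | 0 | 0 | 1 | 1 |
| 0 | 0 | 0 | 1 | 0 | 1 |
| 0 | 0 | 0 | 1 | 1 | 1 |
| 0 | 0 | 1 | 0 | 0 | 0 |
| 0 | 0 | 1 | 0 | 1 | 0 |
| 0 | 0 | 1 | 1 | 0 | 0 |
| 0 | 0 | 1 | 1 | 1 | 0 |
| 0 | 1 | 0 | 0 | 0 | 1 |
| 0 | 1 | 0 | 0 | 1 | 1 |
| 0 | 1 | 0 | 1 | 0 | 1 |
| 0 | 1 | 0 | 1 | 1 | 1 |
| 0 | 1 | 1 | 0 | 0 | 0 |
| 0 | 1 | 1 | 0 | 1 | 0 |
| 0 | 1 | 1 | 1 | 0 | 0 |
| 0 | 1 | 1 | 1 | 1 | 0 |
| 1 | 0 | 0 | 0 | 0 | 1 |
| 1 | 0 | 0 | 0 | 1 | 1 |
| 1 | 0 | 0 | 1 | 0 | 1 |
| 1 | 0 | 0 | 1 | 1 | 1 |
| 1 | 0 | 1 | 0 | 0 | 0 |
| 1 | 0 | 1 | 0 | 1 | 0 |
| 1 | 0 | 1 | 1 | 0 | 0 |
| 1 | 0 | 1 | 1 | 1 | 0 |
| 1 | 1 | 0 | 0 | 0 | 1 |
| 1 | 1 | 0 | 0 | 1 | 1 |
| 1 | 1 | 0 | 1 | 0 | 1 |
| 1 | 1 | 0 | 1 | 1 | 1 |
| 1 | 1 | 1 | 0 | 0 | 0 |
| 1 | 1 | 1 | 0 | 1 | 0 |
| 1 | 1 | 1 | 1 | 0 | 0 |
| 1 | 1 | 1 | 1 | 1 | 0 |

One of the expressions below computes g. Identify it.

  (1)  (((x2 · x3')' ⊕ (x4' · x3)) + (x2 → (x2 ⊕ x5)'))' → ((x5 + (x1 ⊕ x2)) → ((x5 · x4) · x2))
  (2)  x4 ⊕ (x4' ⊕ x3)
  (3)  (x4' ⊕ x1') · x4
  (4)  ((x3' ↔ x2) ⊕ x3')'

2

(1): at (0,0,1,0,0) it gives 1, but g = 0 — eliminated.
(3): at (0,0,0,0,0) it gives 0, but g = 1 — eliminated.
(4): at (0,0,0,0,0) it gives 0, but g = 1 — eliminated.
(2) is the remaining candidate, and it agrees with g on all 32 inputs.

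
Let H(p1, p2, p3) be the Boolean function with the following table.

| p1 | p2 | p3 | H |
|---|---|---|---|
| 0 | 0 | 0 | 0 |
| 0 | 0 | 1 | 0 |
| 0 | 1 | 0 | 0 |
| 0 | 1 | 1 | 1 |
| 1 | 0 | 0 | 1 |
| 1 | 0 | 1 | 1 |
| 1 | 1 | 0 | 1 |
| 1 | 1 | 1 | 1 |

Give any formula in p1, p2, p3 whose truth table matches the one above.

There are just 3 zero rows: (0,0,0), (0,0,1), (0,1,0). Their minterms are ¬p1·¬p2·¬p3, ¬p1·¬p2·p3, ¬p1·p2·¬p3; the OR of those covers precisely the 0-outputs, and negating it yields H.

H(p1, p2, p3) = ¬((((¬p1 ∧ ¬p2) ∧ ¬p3) ∨ ((¬p1 ∧ ¬p2) ∧ p3)) ∨ ((¬p1 ∧ p2) ∧ ¬p3))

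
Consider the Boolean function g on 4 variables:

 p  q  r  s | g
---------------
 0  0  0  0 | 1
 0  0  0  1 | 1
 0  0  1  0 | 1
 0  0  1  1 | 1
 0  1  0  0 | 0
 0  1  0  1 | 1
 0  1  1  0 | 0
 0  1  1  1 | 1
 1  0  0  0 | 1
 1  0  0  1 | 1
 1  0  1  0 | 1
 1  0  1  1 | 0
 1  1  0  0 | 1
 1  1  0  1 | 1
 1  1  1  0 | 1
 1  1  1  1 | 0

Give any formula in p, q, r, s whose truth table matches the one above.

There are just 4 zero rows: (0,1,0,0), (0,1,1,0), (1,0,1,1), (1,1,1,1). Their minterms are ¬p·q·¬r·¬s, ¬p·q·r·¬s, p·¬q·r·s, p·q·r·s; the OR of those covers precisely the 0-outputs, and negating it yields g.

g(p, q, r, s) = ¬((((((¬p ∧ q) ∧ ¬r) ∧ ¬s) ∨ (((¬p ∧ q) ∧ r) ∧ ¬s)) ∨ (((p ∧ ¬q) ∧ r) ∧ s)) ∨ (((p ∧ q) ∧ r) ∧ s))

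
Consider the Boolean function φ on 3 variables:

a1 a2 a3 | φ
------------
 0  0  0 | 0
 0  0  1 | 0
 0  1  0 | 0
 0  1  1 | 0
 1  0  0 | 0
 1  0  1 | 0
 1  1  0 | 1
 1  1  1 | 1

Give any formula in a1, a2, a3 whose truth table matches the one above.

φ=1 on 2 inputs: (1,1,0), (1,1,1). Reading each as a conjunction of literals (a1·a2·¬a3, a1·a2·a3) and taking the OR gives the canonical DNF.

φ(a1, a2, a3) = ((a1 · a2) · a3') + ((a1 · a2) · a3)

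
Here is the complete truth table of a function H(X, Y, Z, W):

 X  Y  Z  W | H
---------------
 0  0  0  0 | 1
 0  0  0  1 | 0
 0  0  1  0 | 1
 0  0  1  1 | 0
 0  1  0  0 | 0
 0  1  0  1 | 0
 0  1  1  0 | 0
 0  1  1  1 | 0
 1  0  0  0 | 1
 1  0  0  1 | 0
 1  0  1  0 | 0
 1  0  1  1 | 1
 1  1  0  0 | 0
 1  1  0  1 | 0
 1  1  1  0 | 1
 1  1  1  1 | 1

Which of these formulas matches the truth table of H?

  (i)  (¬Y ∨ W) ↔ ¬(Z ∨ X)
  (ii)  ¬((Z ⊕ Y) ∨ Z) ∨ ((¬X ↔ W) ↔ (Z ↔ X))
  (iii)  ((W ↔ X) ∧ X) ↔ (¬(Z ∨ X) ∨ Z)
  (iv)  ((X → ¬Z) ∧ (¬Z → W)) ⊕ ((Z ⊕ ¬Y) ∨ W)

(i): at (0,0,0,1) it gives 1, but H = 0 — eliminated.
(ii): at (0,0,0,1) it gives 1, but H = 0 — eliminated.
(iii): at (0,0,0,0) it gives 0, but H = 1 — eliminated.
That leaves (iv). Evaluating it on every row reproduces the table of H exactly.

iv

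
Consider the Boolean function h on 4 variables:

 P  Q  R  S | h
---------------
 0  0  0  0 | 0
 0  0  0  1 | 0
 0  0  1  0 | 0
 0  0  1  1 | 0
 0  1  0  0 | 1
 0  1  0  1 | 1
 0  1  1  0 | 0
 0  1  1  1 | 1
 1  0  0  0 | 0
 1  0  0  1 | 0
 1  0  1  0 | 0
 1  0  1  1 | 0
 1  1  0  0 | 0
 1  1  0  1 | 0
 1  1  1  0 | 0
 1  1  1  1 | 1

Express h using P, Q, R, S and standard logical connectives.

h(P, Q, R, S) = (((((¬P ∧ Q) ∧ ¬R) ∧ ¬S) ∨ (((¬P ∧ Q) ∧ ¬R) ∧ S)) ∨ (((¬P ∧ Q) ∧ R) ∧ S)) ∨ (((P ∧ Q) ∧ R) ∧ S)

h=1 on 4 inputs: (0,1,0,0), (0,1,0,1), (0,1,1,1), (1,1,1,1). Reading each as a conjunction of literals (¬P·Q·¬R·¬S, ¬P·Q·¬R·S, ¬P·Q·R·S, P·Q·R·S) and taking the OR gives the canonical DNF.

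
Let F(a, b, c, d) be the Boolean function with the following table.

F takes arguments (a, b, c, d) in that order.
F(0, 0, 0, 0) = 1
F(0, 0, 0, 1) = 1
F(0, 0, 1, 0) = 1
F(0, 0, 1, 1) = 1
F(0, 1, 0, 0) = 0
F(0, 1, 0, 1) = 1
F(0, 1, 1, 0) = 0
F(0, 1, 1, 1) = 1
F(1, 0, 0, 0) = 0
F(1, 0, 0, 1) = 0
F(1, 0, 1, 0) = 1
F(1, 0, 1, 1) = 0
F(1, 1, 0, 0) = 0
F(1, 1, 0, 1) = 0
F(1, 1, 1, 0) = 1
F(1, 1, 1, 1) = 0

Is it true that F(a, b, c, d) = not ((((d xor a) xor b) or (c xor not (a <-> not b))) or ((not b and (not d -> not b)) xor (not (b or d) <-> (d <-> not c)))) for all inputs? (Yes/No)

No

Evaluate not ((((d xor a) xor b) or (c xor not (a <-> not b))) or ((not b and (not d -> not b)) xor (not (b or d) <-> (d <-> not c)))) on each row and compare to F:
  a=0, b=0, c=0, d=0: formula gives 0, but F = 1 ✗
A single disagreement suffices: at (0,0,0,0) they differ, so the formula does not compute F.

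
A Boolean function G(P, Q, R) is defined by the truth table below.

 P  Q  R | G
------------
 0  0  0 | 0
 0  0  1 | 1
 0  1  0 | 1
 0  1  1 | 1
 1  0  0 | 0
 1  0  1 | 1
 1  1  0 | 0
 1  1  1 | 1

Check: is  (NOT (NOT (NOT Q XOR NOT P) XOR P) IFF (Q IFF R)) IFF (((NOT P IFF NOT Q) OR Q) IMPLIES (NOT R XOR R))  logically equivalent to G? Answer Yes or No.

No

Check the formula against G row by row:
  P=0, Q=0, R=0: formula gives 0, G = 0 ✓
  P=0, Q=0, R=1: formula gives 1, G = 1 ✓
  P=0, Q=1, R=0: formula gives 0, but G = 1 ✗
Row (0,1,0) is a counterexample, so the formula is not equivalent to G.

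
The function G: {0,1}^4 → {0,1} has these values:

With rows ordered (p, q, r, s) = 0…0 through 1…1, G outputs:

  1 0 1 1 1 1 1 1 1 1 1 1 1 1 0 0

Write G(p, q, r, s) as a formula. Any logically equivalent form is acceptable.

G(p, q, r, s) = (((((p' · q') · r') · s) + (((p · q) · r) · s')) + (((p · q) · r) · s))'

There are just 3 zero rows: (0,0,0,1), (1,1,1,0), (1,1,1,1). Their minterms are ¬p·¬q·¬r·s, p·q·r·¬s, p·q·r·s; the OR of those covers precisely the 0-outputs, and negating it yields G.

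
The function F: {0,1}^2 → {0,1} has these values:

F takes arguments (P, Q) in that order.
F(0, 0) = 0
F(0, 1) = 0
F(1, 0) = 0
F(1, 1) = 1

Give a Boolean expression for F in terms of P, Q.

F(P, Q) = P ∧ Q

Only row (1,1) gives 1. That row's minterm P·Q is F directly.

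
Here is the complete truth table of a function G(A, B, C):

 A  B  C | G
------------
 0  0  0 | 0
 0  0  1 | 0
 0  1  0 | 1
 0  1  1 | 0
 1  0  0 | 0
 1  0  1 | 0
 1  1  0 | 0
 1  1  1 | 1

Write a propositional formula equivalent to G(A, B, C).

G=1 on 2 inputs: (0,1,0), (1,1,1). Reading each as a conjunction of literals (¬A·B·¬C, A·B·C) and taking the OR gives the canonical DNF.

G(A, B, C) = ((A' · B) · C') + ((A · B) · C)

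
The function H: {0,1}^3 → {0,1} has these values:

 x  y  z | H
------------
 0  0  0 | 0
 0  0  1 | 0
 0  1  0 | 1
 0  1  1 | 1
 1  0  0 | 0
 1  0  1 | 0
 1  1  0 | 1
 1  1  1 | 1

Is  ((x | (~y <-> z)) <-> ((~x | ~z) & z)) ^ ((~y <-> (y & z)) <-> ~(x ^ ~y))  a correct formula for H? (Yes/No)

Test each input against both H and the formula:
  x=0, y=0, z=0: formula gives 0, H = 0 ✓
  x=0, y=0, z=1: formula gives 0, H = 0 ✓
  x=0, y=1, z=0: formula gives 1, H = 1 ✓
  x=0, y=1, z=1: formula gives 0, but H = 1 ✗
Since they disagree at (0,1,1), the expression is not a correct formula for H.

No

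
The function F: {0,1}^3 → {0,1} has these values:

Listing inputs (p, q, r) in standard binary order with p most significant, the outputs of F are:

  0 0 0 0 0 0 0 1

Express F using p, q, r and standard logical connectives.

F(p, q, r) = (p ∧ q) ∧ r

The output is 1 only when every input is 1 — the AND of all inputs.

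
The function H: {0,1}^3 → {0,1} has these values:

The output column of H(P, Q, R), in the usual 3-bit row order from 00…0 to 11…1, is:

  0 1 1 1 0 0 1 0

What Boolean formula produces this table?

H(P, Q, R) = ((((~P & ~Q) & R) | ((~P & Q) & ~R)) | ((~P & Q) & R)) | ((P & Q) & ~R)

The 1-rows are (0,0,1), (0,1,0), (0,1,1), (1,1,0). Each contributes one minterm — ¬P·¬Q·R; ¬P·Q·¬R; ¬P·Q·R; P·Q·¬R — and their disjunction is a sum-of-products form of H.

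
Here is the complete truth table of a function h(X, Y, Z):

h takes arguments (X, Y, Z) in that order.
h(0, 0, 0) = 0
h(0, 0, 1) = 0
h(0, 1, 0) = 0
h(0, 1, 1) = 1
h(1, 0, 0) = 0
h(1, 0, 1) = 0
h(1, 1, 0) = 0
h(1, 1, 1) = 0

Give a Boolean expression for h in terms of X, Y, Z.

h(X, Y, Z) = (not X and Y) and Z

h is 1 on exactly one input, (0,1,1), whose minterm is ¬X·Y·Z. So h is just that conjunction.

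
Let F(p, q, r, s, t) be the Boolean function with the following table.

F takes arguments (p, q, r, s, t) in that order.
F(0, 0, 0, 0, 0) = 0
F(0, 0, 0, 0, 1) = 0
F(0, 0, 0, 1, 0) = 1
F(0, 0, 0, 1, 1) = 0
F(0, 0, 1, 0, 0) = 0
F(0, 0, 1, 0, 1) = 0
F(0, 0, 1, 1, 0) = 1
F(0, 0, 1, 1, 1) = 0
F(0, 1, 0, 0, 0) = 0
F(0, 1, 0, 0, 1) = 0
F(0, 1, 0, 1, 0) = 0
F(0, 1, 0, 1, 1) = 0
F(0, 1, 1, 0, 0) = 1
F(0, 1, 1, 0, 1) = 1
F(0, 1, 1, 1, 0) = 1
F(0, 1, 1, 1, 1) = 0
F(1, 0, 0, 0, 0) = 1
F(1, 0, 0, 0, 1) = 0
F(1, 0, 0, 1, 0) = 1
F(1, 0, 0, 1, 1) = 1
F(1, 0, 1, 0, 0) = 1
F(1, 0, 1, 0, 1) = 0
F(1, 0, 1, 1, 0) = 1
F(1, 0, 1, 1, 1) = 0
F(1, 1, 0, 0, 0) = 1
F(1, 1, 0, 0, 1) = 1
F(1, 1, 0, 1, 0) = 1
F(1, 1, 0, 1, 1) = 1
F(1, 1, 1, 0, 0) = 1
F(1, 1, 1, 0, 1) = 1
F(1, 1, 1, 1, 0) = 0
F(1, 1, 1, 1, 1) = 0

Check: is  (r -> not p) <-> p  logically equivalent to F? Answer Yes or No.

Test each input against both F and the formula:
  p=0, q=0, r=0, s=0, t=0: formula gives 0, F = 0 ✓
  p=0, q=0, r=0, s=0, t=1: formula gives 0, F = 0 ✓
  p=0, q=0, r=0, s=1, t=0: formula gives 0, but F = 1 ✗
Since they disagree at (0,0,0,1,0), the expression is not a correct formula for F.

No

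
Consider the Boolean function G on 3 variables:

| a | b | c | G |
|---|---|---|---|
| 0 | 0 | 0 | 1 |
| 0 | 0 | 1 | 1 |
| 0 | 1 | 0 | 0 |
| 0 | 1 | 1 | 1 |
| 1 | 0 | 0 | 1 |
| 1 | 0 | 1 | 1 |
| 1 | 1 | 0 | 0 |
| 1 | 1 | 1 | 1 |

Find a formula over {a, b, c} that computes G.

G(a, b, c) = not (((not a and b) and not c) or ((a and b) and not c))

There are just 2 zero rows: (0,1,0), (1,1,0). Their minterms are ¬a·b·¬c, a·b·¬c; the OR of those covers precisely the 0-outputs, and negating it yields G.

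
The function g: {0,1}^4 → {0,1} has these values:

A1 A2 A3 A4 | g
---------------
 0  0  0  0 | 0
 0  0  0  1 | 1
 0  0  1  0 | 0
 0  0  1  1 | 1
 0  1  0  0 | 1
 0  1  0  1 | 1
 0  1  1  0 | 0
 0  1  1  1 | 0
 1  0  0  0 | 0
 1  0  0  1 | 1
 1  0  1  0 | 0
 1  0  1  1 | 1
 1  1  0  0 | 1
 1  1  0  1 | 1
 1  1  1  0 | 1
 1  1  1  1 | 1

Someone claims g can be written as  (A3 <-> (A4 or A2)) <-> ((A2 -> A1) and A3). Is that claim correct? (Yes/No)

Check the formula against g row by row:
  A1=0, A2=0, A3=0, A4=0: formula gives 0, g = 0 ✓
  A1=0, A2=0, A3=0, A4=1: formula gives 1, g = 1 ✓
  A1=0, A2=0, A3=1, A4=0: formula gives 0, g = 0 ✓
  A1=0, A2=0, A3=1, A4=1: formula gives 1, g = 1 ✓
  … (the remaining 12 rows also agree.)
All 16 rows match — the expression computes g exactly.

Yes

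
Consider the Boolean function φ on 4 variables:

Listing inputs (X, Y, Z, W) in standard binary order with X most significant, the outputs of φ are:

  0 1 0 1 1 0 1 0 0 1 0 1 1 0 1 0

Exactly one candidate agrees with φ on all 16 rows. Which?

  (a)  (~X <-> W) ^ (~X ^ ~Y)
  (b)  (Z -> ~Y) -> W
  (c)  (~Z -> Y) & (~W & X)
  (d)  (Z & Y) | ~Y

a

(b): at (0,1,0,0) it gives 0, but φ = 1 — eliminated.
(c): at (0,0,0,1) it gives 0, but φ = 1 — eliminated.
(d): at (0,0,0,0) it gives 1, but φ = 0 — eliminated.
Only (a) survives; checking it on all 16 rows confirms it matches φ.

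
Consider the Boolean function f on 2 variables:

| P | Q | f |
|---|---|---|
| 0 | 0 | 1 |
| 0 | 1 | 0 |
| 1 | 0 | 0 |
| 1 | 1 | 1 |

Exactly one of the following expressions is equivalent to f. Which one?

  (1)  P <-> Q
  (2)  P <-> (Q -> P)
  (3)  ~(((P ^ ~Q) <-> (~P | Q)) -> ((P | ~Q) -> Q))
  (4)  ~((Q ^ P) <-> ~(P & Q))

1

(2) fails at (0,0): the formula yields 0, f is 1.
(3) fails at (1,0): the formula yields 1, f is 0.
(4) fails at (1,1): the formula yields 0, f is 1.
Only (1) survives; checking it on all 4 rows confirms it matches f.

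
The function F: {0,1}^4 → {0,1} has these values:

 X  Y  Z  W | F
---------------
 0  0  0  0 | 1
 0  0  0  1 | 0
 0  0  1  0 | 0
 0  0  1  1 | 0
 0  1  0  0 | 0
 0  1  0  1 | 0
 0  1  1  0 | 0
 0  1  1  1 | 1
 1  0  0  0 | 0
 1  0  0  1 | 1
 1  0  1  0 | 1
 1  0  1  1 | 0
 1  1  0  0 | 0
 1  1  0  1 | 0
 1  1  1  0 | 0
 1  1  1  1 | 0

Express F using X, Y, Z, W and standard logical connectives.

The 1-rows are (0,0,0,0), (0,1,1,1), (1,0,0,1), (1,0,1,0). Each contributes one minterm — ¬X·¬Y·¬Z·¬W; ¬X·Y·Z·W; X·¬Y·¬Z·W; X·¬Y·Z·¬W — and their disjunction is a sum-of-products form of F.

F(X, Y, Z, W) = (((((not X and not Y) and not Z) and not W) or (((not X and Y) and Z) and W)) or (((X and not Y) and not Z) and W)) or (((X and not Y) and Z) and not W)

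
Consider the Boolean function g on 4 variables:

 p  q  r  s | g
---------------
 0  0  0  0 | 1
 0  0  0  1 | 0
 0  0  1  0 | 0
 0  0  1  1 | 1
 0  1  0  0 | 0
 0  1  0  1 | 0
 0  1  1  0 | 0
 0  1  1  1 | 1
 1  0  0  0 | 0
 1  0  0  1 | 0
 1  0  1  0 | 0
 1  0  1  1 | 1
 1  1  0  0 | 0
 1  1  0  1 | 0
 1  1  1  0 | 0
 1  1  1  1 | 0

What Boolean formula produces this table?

g=1 on 4 inputs: (0,0,0,0), (0,0,1,1), (0,1,1,1), (1,0,1,1). Reading each as a conjunction of literals (¬p·¬q·¬r·¬s, ¬p·¬q·r·s, ¬p·q·r·s, p·¬q·r·s) and taking the OR gives the canonical DNF.

g(p, q, r, s) = (((((~p & ~q) & ~r) & ~s) | (((~p & ~q) & r) & s)) | (((~p & q) & r) & s)) | (((p & ~q) & r) & s)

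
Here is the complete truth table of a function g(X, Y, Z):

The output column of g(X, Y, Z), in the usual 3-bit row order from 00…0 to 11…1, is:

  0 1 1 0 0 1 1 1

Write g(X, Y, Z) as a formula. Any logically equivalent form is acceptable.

The 0-rows are (0,0,0), (0,1,1), (1,0,0). Take each as a conjunction (¬X·¬Y·¬Z, ¬X·Y·Z, X·¬Y·¬Z), form their disjunction, and complement — that gives a formula that is 1 everywhere g is.

g(X, Y, Z) = ¬((((¬X ∧ ¬Y) ∧ ¬Z) ∨ ((¬X ∧ Y) ∧ Z)) ∨ ((X ∧ ¬Y) ∧ ¬Z))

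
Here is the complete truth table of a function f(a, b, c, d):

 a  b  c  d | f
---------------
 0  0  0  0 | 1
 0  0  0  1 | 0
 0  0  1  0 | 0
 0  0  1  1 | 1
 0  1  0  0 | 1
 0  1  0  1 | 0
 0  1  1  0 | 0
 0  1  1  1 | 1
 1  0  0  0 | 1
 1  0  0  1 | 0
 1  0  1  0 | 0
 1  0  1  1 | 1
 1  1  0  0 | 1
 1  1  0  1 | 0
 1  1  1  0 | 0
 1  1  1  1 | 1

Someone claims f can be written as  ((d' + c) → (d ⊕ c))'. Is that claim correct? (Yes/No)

Test each input against both f and the formula:
  a=0, b=0, c=0, d=0: formula gives 1, f = 1 ✓
  a=0, b=0, c=0, d=1: formula gives 0, f = 0 ✓
  a=0, b=0, c=1, d=0: formula gives 0, f = 0 ✓
  a=0, b=0, c=1, d=1: formula gives 1, f = 1 ✓
  …and likewise for the remaining 12 rows.
Every row agrees, so the formula is equivalent.

Yes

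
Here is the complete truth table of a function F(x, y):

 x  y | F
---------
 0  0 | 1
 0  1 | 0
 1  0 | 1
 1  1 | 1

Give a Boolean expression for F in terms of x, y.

This is y → x (false only at 0,1).

F(x, y) = y → x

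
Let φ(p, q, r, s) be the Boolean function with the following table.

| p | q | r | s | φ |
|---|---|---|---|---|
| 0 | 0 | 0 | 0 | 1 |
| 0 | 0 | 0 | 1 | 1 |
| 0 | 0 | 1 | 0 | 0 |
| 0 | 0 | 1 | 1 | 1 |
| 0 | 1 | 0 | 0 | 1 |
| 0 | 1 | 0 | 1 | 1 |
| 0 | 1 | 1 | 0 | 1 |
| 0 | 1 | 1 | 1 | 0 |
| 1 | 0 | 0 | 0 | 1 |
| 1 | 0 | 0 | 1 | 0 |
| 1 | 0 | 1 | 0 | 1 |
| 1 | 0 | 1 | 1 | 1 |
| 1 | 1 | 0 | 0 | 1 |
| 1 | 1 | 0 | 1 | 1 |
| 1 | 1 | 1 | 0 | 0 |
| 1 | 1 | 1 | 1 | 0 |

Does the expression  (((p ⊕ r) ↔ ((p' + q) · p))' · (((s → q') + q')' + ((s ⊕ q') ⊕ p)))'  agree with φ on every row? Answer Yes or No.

Yes

Check the formula against φ row by row:
  p=0, q=0, r=0, s=0: formula gives 1, φ = 1 ✓
  p=0, q=0, r=0, s=1: formula gives 1, φ = 1 ✓
  p=0, q=0, r=1, s=0: formula gives 0, φ = 0 ✓
  p=0, q=0, r=1, s=1: formula gives 1, φ = 1 ✓
  …and likewise for the remaining 12 rows.
Every row agrees, so the formula is equivalent.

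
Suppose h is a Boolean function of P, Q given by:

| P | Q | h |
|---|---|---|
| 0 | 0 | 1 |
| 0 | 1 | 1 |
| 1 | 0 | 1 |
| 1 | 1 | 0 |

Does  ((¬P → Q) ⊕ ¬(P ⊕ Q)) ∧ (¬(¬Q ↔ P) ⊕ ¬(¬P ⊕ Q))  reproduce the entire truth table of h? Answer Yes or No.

Check the formula against h row by row:
  P=0, Q=0: formula gives 1, h = 1 ✓
  P=0, Q=1: formula gives 1, h = 1 ✓
  P=1, Q=0: formula gives 1, h = 1 ✓
  P=1, Q=1: formula gives 0, h = 0 ✓
All 4 rows match — the expression computes h exactly.

Yes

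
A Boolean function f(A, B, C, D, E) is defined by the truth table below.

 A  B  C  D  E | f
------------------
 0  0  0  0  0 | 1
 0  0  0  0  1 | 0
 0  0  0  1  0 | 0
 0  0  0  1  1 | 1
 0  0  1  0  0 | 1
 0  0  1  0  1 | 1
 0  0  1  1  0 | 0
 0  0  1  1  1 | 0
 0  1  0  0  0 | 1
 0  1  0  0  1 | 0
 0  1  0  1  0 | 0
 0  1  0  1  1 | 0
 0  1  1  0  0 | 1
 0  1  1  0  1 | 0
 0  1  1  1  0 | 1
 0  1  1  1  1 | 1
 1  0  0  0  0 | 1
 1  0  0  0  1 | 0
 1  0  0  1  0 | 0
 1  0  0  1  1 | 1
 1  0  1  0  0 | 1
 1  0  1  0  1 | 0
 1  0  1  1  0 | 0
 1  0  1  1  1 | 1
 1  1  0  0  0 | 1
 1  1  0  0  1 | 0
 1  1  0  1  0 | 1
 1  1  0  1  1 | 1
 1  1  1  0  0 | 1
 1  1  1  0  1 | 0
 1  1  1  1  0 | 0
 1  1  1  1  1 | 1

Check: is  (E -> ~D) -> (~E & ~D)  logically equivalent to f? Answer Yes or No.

Test each input against both f and the formula:
  A=0, B=0, C=0, D=0, E=0: formula gives 1, f = 1 ✓
  A=0, B=0, C=0, D=0, E=1: formula gives 0, f = 0 ✓
  A=0, B=0, C=0, D=1, E=0: formula gives 0, f = 0 ✓
  A=0, B=0, C=0, D=1, E=1: formula gives 1, f = 1 ✓
  …
  A=0, B=0, C=1, D=0, E=1: formula gives 0, but f = 1 ✗
Since they disagree at (0,0,1,0,1), the expression is not a correct formula for f.

No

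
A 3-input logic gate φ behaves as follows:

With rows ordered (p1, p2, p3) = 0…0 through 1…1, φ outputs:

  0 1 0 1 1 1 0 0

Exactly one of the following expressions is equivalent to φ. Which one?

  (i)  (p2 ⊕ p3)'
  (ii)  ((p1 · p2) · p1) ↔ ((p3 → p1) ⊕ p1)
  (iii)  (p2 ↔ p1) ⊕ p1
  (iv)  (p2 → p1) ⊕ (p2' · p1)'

ii

(i) fails at (0,0,0): the formula yields 1, φ is 0.
(iii) fails at (0,0,0): the formula yields 1, φ is 0.
(iv) fails at (0,0,1): the formula yields 0, φ is 1.
That leaves (ii). Evaluating it on every row reproduces the table of φ exactly.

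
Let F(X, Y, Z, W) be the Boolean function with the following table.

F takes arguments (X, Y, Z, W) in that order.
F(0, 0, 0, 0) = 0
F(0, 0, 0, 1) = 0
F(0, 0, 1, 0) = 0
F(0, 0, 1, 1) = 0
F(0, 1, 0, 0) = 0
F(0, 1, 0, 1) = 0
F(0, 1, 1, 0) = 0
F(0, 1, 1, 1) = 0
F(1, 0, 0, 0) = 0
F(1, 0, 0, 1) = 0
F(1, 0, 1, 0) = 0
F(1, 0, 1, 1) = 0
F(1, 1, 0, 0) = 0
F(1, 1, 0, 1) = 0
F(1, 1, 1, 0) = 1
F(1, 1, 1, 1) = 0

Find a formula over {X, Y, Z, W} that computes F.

F(X, Y, Z, W) = ((X ∧ Y) ∧ Z) ∧ ¬W

F is 1 on exactly one input, (1,1,1,0), whose minterm is X·Y·Z·¬W. So F is just that conjunction.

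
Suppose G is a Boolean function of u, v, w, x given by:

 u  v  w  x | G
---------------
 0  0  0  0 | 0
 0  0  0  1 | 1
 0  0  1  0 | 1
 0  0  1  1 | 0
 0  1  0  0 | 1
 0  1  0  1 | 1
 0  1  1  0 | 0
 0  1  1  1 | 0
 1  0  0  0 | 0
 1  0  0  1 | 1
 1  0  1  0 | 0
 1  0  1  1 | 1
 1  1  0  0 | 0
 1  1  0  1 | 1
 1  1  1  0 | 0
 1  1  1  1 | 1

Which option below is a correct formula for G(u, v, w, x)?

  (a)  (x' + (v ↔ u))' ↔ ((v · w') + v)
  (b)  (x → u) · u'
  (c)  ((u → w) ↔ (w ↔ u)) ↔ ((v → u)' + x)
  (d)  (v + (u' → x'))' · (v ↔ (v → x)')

(a) disagrees with G on (0,0,0,0) (formula → 1, table → 0); rule it out.
(b) disagrees with G on (0,0,0,0) (formula → 1, table → 0); rule it out.
(d) disagrees with G on (0,0,1,0) (formula → 0, table → 1); rule it out.
(c) is the remaining candidate, and it agrees with G on all 16 inputs.

c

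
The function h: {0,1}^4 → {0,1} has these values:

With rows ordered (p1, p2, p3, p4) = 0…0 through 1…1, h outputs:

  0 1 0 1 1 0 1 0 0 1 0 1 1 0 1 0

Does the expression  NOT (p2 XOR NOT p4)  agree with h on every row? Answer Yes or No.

Evaluate NOT (p2 XOR NOT p4) on each row and compare to h:
  p1=0, p2=0, p3=0, p4=0: formula gives 0, h = 0 ✓
  p1=0, p2=0, p3=0, p4=1: formula gives 1, h = 1 ✓
  p1=0, p2=0, p3=1, p4=0: formula gives 0, h = 0 ✓
  p1=0, p2=0, p3=1, p4=1: formula gives 1, h = 1 ✓
  … (the remaining 12 rows also agree.)
No disagreement on any input; they are logically equivalent.

Yes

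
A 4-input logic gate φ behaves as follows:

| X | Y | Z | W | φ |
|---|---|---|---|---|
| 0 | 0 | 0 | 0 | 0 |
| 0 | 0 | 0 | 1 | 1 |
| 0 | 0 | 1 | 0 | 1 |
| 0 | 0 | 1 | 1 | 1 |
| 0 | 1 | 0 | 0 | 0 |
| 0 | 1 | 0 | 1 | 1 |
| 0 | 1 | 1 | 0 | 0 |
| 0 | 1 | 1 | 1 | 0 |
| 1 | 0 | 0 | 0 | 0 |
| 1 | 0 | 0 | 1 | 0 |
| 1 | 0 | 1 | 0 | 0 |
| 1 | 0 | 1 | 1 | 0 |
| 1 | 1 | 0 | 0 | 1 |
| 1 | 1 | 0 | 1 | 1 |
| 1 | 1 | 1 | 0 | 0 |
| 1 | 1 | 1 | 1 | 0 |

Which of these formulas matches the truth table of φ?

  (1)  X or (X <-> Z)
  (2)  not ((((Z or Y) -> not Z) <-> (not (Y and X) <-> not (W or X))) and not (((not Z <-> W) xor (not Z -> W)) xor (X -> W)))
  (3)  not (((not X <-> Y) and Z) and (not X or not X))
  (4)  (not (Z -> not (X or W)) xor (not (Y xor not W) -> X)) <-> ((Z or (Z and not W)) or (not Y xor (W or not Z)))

(1) fails at (0,0,0,0): the formula yields 1, φ is 0.
(2) fails at (0,0,0,0): the formula yields 1, φ is 0.
(3) fails at (0,0,0,0): the formula yields 1, φ is 0.
That leaves (4). Evaluating it on every row reproduces the table of φ exactly.

4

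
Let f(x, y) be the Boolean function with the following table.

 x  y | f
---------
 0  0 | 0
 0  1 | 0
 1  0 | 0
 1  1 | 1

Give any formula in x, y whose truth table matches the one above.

f(x, y) = x AND y

The output is 1 only when every input is 1 — the AND of all inputs.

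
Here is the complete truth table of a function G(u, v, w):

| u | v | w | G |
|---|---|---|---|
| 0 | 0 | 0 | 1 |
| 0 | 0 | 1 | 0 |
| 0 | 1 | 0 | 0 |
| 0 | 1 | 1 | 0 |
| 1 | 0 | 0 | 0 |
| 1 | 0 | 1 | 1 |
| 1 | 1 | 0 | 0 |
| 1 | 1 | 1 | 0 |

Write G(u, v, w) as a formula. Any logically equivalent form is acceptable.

G(u, v, w) = ((u' · v') · w') + ((u · v') · w)

G=1 on 2 inputs: (0,0,0), (1,0,1). Reading each as a conjunction of literals (¬u·¬v·¬w, u·¬v·w) and taking the OR gives the canonical DNF.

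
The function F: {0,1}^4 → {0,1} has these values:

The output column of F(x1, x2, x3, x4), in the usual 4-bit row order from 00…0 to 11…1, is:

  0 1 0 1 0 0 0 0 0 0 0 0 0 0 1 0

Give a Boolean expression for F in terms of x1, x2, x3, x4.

F(x1, x2, x3, x4) = ((((NOT x1 AND NOT x2) AND NOT x3) AND x4) OR (((NOT x1 AND NOT x2) AND x3) AND x4)) OR (((x1 AND x2) AND x3) AND NOT x4)

The 1-rows are (0,0,0,1), (0,0,1,1), (1,1,1,0). Each contributes one minterm — ¬x1·¬x2·¬x3·x4; ¬x1·¬x2·x3·x4; x1·x2·x3·¬x4 — and their disjunction is a sum-of-products form of F.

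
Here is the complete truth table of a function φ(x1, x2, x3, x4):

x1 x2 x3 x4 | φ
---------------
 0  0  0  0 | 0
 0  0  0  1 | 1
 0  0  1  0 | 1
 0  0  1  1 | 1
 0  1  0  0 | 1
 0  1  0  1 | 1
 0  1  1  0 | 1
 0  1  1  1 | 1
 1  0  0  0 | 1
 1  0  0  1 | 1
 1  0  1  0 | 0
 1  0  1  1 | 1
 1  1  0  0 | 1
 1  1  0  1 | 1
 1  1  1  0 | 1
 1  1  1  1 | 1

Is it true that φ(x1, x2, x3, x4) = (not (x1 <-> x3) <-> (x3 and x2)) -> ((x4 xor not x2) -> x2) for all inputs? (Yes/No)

Check the formula against φ row by row:
  x1=0, x2=0, x3=0, x4=0: formula gives 0, φ = 0 ✓
  x1=0, x2=0, x3=0, x4=1: formula gives 1, φ = 1 ✓
  x1=0, x2=0, x3=1, x4=0: formula gives 1, φ = 1 ✓
  x1=0, x2=0, x3=1, x4=1: formula gives 1, φ = 1 ✓
  … (the remaining 12 rows also agree.)
No disagreement on any input; they are logically equivalent.

Yes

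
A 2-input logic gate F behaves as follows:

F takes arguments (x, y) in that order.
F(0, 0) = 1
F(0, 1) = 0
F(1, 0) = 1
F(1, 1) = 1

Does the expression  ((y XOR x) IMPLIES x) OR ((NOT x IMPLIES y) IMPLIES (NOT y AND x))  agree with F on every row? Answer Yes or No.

Yes

Evaluate ((y XOR x) IMPLIES x) OR ((NOT x IMPLIES y) IMPLIES (NOT y AND x)) on each row and compare to F:
  x=0, y=0: formula gives 1, F = 1 ✓
  x=0, y=1: formula gives 0, F = 0 ✓
  x=1, y=0: formula gives 1, F = 1 ✓
  x=1, y=1: formula gives 1, F = 1 ✓
No disagreement on any input; they are logically equivalent.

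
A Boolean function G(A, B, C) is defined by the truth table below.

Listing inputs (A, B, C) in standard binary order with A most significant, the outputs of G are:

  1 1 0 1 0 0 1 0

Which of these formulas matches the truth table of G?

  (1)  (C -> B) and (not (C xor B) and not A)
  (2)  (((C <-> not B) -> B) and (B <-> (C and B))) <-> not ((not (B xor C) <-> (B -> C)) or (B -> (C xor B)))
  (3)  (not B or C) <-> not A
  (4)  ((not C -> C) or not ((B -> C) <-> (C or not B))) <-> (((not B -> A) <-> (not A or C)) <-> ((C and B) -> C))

3

(1): at (0,0,1) it gives 0, but G = 1 — eliminated.
(2): at (0,0,0) it gives 0, but G = 1 — eliminated.
(4): at (0,0,1) it gives 0, but G = 1 — eliminated.
(3) is the remaining candidate, and it agrees with G on all 8 inputs.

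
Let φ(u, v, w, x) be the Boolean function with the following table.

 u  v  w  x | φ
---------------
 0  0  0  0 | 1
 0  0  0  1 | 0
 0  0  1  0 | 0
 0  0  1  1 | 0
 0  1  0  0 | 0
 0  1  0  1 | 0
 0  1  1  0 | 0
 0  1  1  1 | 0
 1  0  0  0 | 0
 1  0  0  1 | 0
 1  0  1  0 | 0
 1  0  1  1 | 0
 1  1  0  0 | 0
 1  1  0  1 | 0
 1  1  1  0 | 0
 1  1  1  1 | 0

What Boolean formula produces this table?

The output is 1 only when every input is 0 — NOR of all inputs.

φ(u, v, w, x) = ¬(((u ∨ v) ∨ w) ∨ x)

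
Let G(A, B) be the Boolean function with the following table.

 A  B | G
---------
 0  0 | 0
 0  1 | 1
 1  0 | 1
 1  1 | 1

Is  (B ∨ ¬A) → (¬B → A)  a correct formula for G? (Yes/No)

Evaluate (B ∨ ¬A) → (¬B → A) on each row and compare to G:
  A=0, B=0: formula gives 0, G = 0 ✓
  A=0, B=1: formula gives 1, G = 1 ✓
  A=1, B=0: formula gives 1, G = 1 ✓
  A=1, B=1: formula gives 1, G = 1 ✓
All 4 rows match — the expression computes G exactly.

Yes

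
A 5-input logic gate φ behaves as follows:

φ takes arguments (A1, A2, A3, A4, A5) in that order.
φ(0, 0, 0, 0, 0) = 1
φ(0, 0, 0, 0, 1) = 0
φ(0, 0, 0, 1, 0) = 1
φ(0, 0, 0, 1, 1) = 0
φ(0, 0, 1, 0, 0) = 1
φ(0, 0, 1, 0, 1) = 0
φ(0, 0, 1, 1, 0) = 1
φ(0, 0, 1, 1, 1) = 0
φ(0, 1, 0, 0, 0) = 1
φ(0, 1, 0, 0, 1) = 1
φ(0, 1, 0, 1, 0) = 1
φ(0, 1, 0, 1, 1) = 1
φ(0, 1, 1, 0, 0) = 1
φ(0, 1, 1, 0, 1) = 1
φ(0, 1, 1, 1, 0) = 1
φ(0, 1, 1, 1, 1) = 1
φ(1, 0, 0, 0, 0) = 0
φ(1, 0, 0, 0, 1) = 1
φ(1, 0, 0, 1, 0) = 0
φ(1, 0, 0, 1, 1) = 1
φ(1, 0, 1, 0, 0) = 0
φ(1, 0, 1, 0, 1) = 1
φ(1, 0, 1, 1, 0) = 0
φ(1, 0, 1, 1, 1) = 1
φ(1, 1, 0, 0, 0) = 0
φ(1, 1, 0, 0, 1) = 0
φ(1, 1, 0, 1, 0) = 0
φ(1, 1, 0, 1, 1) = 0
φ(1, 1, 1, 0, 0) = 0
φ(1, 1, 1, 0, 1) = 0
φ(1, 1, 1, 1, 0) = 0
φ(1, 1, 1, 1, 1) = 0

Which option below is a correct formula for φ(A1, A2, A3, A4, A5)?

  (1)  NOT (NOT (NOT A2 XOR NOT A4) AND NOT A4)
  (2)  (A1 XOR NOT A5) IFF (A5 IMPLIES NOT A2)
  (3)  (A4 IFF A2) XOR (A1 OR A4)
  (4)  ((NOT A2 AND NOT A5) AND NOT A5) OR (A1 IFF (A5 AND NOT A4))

2

(1) fails at (0,0,0,0,0): the formula yields 0, φ is 1.
(3) fails at (0,0,0,0,1): the formula yields 1, φ is 0.
(4) fails at (0,0,0,1,1): the formula yields 1, φ is 0.
(2) is the remaining candidate, and it agrees with φ on all 32 inputs.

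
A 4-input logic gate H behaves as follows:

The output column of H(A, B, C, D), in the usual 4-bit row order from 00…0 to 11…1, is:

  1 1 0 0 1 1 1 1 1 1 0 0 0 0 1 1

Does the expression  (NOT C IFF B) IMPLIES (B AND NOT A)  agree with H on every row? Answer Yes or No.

Evaluate (NOT C IFF B) IMPLIES (B AND NOT A) on each row and compare to H:
  A=0, B=0, C=0, D=0: formula gives 1, H = 1 ✓
  A=0, B=0, C=0, D=1: formula gives 1, H = 1 ✓
  A=0, B=0, C=1, D=0: formula gives 0, H = 0 ✓
  A=0, B=0, C=1, D=1: formula gives 0, H = 0 ✓
  … (the remaining 12 rows also agree.)
Every row agrees, so the formula is equivalent.

Yes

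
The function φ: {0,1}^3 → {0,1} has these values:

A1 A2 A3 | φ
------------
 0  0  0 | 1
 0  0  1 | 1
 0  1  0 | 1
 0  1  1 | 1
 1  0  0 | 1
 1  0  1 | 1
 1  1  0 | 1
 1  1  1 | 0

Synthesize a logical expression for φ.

The output is 0 only when every input is 1 — NAND of all inputs.

φ(A1, A2, A3) = NOT ((A1 AND A2) AND A3)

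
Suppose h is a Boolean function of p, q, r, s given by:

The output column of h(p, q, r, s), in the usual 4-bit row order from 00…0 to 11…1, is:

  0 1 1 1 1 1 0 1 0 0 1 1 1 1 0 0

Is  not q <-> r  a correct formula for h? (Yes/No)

No

Evaluate not q <-> r on each row and compare to h:
  p=0, q=0, r=0, s=0: formula gives 0, h = 0 ✓
  p=0, q=0, r=0, s=1: formula gives 0, but h = 1 ✗
Row (0,0,0,1) is a counterexample, so the formula is not equivalent to h.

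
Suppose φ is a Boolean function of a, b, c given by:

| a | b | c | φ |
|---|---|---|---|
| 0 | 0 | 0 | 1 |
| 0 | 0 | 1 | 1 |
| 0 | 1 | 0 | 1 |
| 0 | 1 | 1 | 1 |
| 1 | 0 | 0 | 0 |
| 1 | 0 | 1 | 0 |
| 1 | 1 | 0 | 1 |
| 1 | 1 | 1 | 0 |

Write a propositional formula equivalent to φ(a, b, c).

φ(a, b, c) = not ((((a and not b) and not c) or ((a and not b) and c)) or ((a and b) and c))

φ is 0 on only 3 rows — (1,0,0), (1,0,1), (1,1,1). Writing each as a minterm (a·¬b·¬c, a·¬b·c, a·b·c) and OR-ing them characterizes exactly where φ=0, so φ is the negation of that disjunction.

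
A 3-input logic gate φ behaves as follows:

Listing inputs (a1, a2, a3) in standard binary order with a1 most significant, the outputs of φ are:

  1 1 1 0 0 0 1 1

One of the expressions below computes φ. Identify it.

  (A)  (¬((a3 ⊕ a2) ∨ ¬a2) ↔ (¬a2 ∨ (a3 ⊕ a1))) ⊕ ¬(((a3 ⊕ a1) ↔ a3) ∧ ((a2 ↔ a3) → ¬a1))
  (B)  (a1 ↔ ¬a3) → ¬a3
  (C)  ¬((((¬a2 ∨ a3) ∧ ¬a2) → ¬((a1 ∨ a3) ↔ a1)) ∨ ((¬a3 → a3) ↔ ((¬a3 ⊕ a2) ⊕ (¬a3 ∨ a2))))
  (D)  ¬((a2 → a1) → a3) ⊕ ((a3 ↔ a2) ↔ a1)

(A) fails at (0,0,0): the formula yields 0, φ is 1.
(B) fails at (0,0,1): the formula yields 0, φ is 1.
(C) fails at (0,0,0): the formula yields 0, φ is 1.
That leaves (D). Evaluating it on every row reproduces the table of φ exactly.

D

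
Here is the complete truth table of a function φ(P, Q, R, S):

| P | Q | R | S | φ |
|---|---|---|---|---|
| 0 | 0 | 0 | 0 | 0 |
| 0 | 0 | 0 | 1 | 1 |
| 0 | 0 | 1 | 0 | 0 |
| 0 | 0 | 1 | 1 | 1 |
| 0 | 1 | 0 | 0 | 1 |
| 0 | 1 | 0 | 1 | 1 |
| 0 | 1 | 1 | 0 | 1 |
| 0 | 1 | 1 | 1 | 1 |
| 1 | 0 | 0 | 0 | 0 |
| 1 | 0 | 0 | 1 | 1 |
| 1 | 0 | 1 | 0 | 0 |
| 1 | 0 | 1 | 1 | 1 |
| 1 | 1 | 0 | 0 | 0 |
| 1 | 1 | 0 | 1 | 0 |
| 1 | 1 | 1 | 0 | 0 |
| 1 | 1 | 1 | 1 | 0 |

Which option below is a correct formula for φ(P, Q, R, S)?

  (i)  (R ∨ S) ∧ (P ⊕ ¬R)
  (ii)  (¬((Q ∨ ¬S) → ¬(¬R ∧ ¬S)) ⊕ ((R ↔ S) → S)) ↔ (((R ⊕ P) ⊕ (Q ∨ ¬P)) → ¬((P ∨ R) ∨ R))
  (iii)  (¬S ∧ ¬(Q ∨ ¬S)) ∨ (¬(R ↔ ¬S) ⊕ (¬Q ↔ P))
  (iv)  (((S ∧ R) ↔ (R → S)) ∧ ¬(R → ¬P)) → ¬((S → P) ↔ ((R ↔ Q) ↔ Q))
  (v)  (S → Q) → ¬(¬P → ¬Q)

(i) fails at (0,0,1,1): the formula yields 0, φ is 1.
(ii) fails at (0,0,0,0): the formula yields 1, φ is 0.
(iii) fails at (0,0,0,0): the formula yields 1, φ is 0.
(iv) fails at (0,0,0,0): the formula yields 1, φ is 0.
Only (v) survives; checking it on all 16 rows confirms it matches φ.

v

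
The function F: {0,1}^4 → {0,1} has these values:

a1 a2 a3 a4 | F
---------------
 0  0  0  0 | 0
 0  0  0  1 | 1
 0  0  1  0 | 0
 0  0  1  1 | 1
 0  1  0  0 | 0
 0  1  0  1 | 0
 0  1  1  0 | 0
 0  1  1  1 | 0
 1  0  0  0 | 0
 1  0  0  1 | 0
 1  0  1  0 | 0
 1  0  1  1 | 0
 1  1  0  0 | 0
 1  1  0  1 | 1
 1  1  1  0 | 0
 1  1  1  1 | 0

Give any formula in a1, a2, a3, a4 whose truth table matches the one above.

The 1-rows are (0,0,0,1), (0,0,1,1), (1,1,0,1). Each contributes one minterm — ¬a1·¬a2·¬a3·a4; ¬a1·¬a2·a3·a4; a1·a2·¬a3·a4 — and their disjunction is a sum-of-products form of F.

F(a1, a2, a3, a4) = ((((~a1 & ~a2) & ~a3) & a4) | (((~a1 & ~a2) & a3) & a4)) | (((a1 & a2) & ~a3) & a4)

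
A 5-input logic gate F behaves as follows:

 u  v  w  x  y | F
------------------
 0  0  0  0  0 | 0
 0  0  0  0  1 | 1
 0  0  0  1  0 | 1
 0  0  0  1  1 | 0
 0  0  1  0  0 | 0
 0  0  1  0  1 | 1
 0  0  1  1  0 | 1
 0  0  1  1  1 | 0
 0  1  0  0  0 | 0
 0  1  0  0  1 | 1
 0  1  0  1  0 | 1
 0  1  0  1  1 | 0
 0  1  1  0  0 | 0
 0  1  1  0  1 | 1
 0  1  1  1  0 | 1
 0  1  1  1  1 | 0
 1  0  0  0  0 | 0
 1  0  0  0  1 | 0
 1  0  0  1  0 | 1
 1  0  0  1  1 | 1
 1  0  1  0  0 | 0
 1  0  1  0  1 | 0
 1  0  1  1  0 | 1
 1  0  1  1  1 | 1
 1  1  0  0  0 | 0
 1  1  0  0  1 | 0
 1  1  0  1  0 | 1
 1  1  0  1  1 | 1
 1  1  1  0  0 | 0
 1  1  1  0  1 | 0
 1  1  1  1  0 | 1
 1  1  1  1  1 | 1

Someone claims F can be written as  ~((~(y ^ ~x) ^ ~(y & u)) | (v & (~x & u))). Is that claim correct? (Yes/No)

Check the formula against F row by row:
  u=0, v=0, w=0, x=0, y=0: formula gives 0, F = 0 ✓
  u=0, v=0, w=0, x=0, y=1: formula gives 1, F = 1 ✓
  u=0, v=0, w=0, x=1, y=0: formula gives 1, F = 1 ✓
  u=0, v=0, w=0, x=1, y=1: formula gives 0, F = 0 ✓
  … (the remaining 28 rows also agree.)
No disagreement on any input; they are logically equivalent.

Yes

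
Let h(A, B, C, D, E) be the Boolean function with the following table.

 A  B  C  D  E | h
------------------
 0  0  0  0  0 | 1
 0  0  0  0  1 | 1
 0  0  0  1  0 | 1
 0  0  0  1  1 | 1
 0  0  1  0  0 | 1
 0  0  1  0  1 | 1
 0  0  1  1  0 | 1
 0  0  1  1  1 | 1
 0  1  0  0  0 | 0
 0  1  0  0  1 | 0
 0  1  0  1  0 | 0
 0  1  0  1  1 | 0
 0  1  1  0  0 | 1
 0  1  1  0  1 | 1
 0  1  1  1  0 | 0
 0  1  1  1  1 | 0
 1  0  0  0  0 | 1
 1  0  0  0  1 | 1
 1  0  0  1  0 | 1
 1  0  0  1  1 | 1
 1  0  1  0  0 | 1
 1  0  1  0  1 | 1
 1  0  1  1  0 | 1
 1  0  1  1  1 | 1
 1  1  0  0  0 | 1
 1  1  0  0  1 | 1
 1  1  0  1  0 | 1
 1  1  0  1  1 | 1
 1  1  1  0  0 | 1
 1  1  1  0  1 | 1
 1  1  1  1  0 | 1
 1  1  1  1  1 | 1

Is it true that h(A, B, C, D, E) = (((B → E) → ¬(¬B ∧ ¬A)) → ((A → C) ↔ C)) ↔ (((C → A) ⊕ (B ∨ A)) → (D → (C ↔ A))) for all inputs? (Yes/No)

Yes

Test each input against both h and the formula:
  A=0, B=0, C=0, D=0, E=0: formula gives 1, h = 1 ✓
  A=0, B=0, C=0, D=0, E=1: formula gives 1, h = 1 ✓
  A=0, B=0, C=0, D=1, E=0: formula gives 1, h = 1 ✓
  A=0, B=0, C=0, D=1, E=1: formula gives 1, h = 1 ✓
  … (the remaining 28 rows also agree.)
All 32 rows match — the expression computes h exactly.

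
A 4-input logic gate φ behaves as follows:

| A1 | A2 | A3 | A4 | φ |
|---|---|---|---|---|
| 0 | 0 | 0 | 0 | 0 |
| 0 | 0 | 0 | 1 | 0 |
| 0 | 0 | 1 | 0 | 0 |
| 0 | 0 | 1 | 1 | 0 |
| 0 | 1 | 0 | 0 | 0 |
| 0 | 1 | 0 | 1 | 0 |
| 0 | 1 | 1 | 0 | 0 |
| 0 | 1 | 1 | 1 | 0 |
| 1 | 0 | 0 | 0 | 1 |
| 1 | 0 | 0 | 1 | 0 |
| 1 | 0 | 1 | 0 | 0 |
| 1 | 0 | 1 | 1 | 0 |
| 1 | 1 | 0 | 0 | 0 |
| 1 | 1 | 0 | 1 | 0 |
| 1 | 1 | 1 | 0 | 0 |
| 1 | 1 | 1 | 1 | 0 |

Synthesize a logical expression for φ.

φ(A1, A2, A3, A4) = ((A1 · A2') · A3') · A4'

Only row (1,0,0,0) gives 1. That row's minterm A1·¬A2·¬A3·¬A4 is φ directly.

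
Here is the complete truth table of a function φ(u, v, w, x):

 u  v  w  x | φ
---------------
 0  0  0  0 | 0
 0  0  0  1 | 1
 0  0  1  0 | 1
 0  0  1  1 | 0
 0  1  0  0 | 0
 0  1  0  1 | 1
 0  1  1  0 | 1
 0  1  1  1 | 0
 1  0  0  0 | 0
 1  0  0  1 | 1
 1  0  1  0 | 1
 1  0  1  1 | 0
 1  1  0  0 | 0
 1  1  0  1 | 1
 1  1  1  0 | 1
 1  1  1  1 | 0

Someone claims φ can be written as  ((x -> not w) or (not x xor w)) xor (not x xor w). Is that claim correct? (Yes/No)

Check the formula against φ row by row:
  u=0, v=0, w=0, x=0: formula gives 0, φ = 0 ✓
  u=0, v=0, w=0, x=1: formula gives 1, φ = 1 ✓
  u=0, v=0, w=1, x=0: formula gives 1, φ = 1 ✓
  u=0, v=0, w=1, x=1: formula gives 0, φ = 0 ✓
  … (the remaining 12 rows also agree.)
Every row agrees, so the formula is equivalent.

Yes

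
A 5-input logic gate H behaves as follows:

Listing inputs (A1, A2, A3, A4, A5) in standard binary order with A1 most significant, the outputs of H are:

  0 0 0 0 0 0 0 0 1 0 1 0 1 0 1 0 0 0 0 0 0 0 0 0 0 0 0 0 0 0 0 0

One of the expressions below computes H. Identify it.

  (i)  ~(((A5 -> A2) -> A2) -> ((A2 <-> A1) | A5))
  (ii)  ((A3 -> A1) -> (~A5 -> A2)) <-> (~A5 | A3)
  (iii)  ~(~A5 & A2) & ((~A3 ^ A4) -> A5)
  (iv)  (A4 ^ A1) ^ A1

i

(ii) disagrees with H on (0,0,1,0,0) (formula → 1, table → 0); rule it out.
(iii) disagrees with H on (0,0,0,0,1) (formula → 1, table → 0); rule it out.
(iv) disagrees with H on (0,0,0,1,0) (formula → 1, table → 0); rule it out.
That leaves (i). Evaluating it on every row reproduces the table of H exactly.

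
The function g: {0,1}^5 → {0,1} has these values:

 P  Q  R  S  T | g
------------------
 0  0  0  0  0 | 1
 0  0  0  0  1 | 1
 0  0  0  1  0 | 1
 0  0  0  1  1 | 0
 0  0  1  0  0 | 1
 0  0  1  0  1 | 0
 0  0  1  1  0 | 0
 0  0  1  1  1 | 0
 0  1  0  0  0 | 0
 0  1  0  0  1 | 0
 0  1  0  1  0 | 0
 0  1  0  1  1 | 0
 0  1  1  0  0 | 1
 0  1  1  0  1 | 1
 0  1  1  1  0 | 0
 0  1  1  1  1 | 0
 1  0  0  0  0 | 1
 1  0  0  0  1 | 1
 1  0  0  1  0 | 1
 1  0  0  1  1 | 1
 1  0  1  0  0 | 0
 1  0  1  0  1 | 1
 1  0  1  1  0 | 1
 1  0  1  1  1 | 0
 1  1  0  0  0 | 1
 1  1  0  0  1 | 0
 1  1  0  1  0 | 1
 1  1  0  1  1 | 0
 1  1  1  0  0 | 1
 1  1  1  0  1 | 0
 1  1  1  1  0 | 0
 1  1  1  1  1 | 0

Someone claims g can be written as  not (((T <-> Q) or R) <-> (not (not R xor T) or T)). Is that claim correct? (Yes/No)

No

Evaluate not (((T <-> Q) or R) <-> (not (not R xor T) or T)) on each row and compare to g:
  P=0, Q=0, R=0, S=0, T=0: formula gives 1, g = 1 ✓
  P=0, Q=0, R=0, S=0, T=1: formula gives 1, g = 1 ✓
  P=0, Q=0, R=0, S=1, T=0: formula gives 1, g = 1 ✓
  P=0, Q=0, R=0, S=1, T=1: formula gives 1, but g = 0 ✗
Row (0,0,0,1,1) is a counterexample, so the formula is not equivalent to g.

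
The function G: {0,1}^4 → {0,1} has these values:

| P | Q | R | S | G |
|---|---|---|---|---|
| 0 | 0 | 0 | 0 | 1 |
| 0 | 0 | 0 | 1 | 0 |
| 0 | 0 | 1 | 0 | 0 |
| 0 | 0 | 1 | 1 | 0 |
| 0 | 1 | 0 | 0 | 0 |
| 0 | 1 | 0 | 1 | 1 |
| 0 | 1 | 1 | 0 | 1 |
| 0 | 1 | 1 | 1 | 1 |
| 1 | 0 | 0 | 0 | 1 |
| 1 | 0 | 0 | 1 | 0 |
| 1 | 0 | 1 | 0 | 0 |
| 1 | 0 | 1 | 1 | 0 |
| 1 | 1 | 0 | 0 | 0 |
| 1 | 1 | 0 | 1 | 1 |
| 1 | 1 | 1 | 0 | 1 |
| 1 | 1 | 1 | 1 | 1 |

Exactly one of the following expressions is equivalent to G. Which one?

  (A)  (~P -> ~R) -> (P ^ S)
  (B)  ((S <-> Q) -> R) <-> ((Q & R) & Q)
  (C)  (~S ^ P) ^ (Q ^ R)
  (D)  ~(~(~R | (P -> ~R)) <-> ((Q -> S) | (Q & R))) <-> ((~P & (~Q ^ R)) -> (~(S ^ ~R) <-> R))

(A) disagrees with G on (0,0,0,0) (formula → 0, table → 1); rule it out.
(C) disagrees with G on (0,0,1,1) (formula → 1, table → 0); rule it out.
(D) disagrees with G on (0,0,1,0) (formula → 1, table → 0); rule it out.
(B) is the remaining candidate, and it agrees with G on all 16 inputs.

B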